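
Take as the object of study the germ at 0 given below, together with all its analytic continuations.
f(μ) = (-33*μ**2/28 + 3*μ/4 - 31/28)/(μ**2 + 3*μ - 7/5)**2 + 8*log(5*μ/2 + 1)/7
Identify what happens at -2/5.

The term (8/7)*log(1 - μ/(-2/5)) has argument 1 - -2/5/(-2/5) = 0 at -2/5: a logarithmic (infinitely-sheeted) branch point; the remaining terms are analytic or single-valued there.

The point is a logarithmic branch point.


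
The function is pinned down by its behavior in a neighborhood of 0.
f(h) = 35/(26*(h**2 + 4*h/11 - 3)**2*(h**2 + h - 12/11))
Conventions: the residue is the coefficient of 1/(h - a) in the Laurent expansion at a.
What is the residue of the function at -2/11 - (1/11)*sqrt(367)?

The factor h**2 + 4*h/11 - 3 splits as (h - a)(h - a') with a = -2/11 - (1/11)*sqrt(367), a' = -2/11 + (1/11)*sqrt(367). At the order-2 pole a set g(h) = (h - a)^2*f(h) = [35/(26*(h**2 + h - 12/11))] / (h - a')^2.
Order-2 pole: residue = g'(a); g'(-2/11 - (1/11)*sqrt(367)) = 366025/1061424 + (120861455/5498543736)*sqrt(367), so the residue is 366025/1061424 + (120861455/5498543736)*sqrt(367).

The residue is 366025/1061424 + (120861455/5498543736)*sqrt(367).


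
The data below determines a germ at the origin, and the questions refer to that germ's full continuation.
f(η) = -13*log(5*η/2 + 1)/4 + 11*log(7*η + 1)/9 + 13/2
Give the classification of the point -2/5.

The point is a logarithmic branch point.

The term (-13/4)*log(1 - η/(-2/5)) has argument 1 - -2/5/(-2/5) = 0 at -2/5: a logarithmic (infinitely-sheeted) branch point; the remaining terms are analytic or single-valued there.


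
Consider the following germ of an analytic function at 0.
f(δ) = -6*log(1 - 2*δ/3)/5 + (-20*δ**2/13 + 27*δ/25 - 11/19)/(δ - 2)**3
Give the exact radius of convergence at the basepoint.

The radius of convergence is 3/2.

Denominator factor (δ - 2)^3: pole of order 3 at 2, modulus 2.
Branch term (-6/5)*log(1 - δ/(3/2)): its argument vanishes at δ = 3/2, a logarithmic branch point, modulus 3/2.
The radius of convergence is the smallest modulus among the singular points: 3/2.


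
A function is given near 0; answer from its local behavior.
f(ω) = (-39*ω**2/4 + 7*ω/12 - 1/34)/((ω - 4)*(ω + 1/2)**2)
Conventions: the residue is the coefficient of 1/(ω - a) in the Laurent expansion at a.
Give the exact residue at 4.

At the order-1 pole 4 set g(ω) = (ω - (4))*f(ω) = (-39*ω**2/4 + 7*ω/12 - 1/34)/(ω + 1/2)**2.
Simple pole: residue = g(a) at a = 4, which is -31354/4131.

The residue is -31354/4131.


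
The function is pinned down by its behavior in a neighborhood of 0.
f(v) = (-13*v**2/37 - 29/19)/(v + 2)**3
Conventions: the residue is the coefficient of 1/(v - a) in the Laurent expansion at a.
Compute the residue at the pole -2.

At the order-3 pole -2 set g(v) = (v - (-2))^3*f(v) = -13*v**2/37 - 29/19.
Order-3 pole: residue = g''(a)/2; g''(-2) = -26/37, so the residue is -13/37.

The residue is -13/37.


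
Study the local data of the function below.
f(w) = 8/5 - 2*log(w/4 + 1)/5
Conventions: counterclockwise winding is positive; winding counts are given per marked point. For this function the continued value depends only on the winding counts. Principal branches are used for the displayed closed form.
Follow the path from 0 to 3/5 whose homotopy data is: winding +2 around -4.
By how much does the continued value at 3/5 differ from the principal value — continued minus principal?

Continued minus principal equals -(8/5)*pi*i.

The rational part is single-valued and drops out of the difference; each branch term changes only by its own monodromy.
(-2/5)*log(1 - w/(-4)): each positive loop around -4 adds 2*pi*i to the log, so winding +2 contributes (-2/5)*(2)*2*pi*i = -(8/5)*pi*i.
Summing the contributions at w = 3/5 gives -(8/5)*pi*i.


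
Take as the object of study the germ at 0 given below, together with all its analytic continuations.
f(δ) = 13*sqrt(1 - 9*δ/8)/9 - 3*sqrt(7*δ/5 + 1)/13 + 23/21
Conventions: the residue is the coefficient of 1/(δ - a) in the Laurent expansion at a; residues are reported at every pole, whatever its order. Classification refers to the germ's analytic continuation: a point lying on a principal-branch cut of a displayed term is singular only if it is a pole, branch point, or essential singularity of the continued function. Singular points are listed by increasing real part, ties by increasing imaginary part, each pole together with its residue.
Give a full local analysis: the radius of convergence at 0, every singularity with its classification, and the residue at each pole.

Radius of convergence at 0: 5/7.
At -5/7: an algebraic (square-root) branch point.
At 8/9: an algebraic (square-root) branch point.

Branch term (13/9)*sqrt(1 - δ/(8/9)): its argument vanishes at δ = 8/9, a square-root branch point, modulus 8/9.
Branch term (-3/13)*sqrt(1 - δ/(-5/7)): its argument vanishes at δ = -5/7, a square-root branch point, modulus 5/7.
The radius of convergence is the smallest modulus among the singular points: 5/7.
List the singular points by increasing real part (a conjugate pair: the negative imaginary part first).


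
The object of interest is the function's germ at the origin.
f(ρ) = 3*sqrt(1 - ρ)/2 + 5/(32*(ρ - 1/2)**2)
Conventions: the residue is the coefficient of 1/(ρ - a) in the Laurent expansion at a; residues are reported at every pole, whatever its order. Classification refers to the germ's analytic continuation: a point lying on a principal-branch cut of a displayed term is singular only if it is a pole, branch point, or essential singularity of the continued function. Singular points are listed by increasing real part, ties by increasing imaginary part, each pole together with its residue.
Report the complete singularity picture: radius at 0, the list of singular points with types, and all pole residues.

Denominator factor (ρ - 1/2)^2: pole of order 2 at 1/2, modulus 1/2.
Branch term (3/2)*sqrt(1 - ρ/(1)): its argument vanishes at ρ = 1, a square-root branch point, modulus 1.
The radius of convergence is the smallest modulus among the singular points: 1/2.
The branch term is analytic at 1/2 and contributes nothing to the residue; only the rational part matters.
At the order-2 pole 1/2 set g(ρ) = (ρ - (1/2))^2*(rational part) = 5/32.
Order-2 pole: residue = g'(a); g'(1/2) = 0, so the residue is 0.
List the singular points by increasing real part (a conjugate pair: the negative imaginary part first).

Radius of convergence at 0: 1/2.
At 1/2: a pole of order 2; residue 0.
At 1: an algebraic (square-root) branch point.


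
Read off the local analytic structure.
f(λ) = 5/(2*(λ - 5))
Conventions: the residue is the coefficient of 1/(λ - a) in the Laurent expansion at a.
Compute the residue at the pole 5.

The residue is 5/2.

At the order-1 pole 5 set g(λ) = (λ - (5))*f(λ) = 5/2.
Simple pole: residue = g(a) at a = 5, which is 5/2.


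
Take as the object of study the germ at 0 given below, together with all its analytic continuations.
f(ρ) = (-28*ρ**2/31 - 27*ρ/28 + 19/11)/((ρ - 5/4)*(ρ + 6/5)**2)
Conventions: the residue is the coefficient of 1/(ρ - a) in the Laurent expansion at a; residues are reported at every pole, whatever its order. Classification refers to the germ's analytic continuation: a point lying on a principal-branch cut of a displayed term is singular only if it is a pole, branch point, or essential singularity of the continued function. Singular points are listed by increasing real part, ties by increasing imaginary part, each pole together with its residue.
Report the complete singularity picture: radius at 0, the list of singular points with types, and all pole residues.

Denominator factor (ρ - 5/4): pole of order 1 at 5/4, modulus 5/4.
Denominator factor (ρ + 6/5)^2: pole of order 2 at -6/5, modulus 6/5.
The radius of convergence is the smallest modulus among the singular points: 6/5.
At the order-2 pole -6/5 set g(ρ) = (ρ - (-6/5))^2*f(ρ) = (-28*ρ**2/31 - 27*ρ/28 + 19/11)/(ρ - 5/4).
Order-2 pole: residue = g'(a); g'(-6/5) = -4327381/5731187, so the residue is -4327381/5731187.
At the order-1 pole 5/4 set g(ρ) = (ρ - (5/4))*f(ρ) = (-28*ρ**2/31 - 27*ρ/28 + 19/11)/(ρ + 6/5)**2.
Simple pole: residue = g(a) at a = 5/4, which is -849175/5731187.
List the singular points by increasing real part (a conjugate pair: the negative imaginary part first).

Radius of convergence at 0: 6/5.
At -6/5: a pole of order 2; residue -4327381/5731187.
At 5/4: a pole of order 1; residue -849175/5731187.


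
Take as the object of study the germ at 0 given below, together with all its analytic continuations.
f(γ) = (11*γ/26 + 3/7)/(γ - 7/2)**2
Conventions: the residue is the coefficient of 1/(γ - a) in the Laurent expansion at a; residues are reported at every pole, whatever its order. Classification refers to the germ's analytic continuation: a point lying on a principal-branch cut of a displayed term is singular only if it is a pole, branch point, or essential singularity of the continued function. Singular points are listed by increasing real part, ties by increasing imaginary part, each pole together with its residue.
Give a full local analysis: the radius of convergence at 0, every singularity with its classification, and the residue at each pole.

Radius of convergence at 0: 7/2.
At 7/2: a pole of order 2; residue 11/26.

Denominator factor (γ - 7/2)^2: pole of order 2 at 7/2, modulus 7/2.
The radius of convergence is the smallest modulus among the singular points: 7/2.
At the order-2 pole 7/2 set g(γ) = (γ - (7/2))^2*f(γ) = 11*γ/26 + 3/7.
Order-2 pole: residue = g'(a); g'(7/2) = 11/26, so the residue is 11/26.


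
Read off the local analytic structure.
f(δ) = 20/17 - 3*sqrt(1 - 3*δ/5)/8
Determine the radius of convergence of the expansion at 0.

Branch term (-3/8)*sqrt(1 - δ/(5/3)): its argument vanishes at δ = 5/3, a square-root branch point, modulus 5/3.
The radius of convergence is the smallest modulus among the singular points: 5/3.

The radius of convergence is 5/3.


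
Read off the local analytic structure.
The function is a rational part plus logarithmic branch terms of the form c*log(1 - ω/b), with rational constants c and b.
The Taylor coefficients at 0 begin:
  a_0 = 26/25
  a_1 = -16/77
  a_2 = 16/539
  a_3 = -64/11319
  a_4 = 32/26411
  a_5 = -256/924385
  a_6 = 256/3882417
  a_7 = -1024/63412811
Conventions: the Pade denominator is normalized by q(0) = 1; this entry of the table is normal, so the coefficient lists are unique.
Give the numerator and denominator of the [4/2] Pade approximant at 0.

The Pade approximant has numerator coefficients [26/25, 1088/5775, -64/4125, -64/56595, 32/1188495]; denominator coefficients [1, 8/21, 8/245].

Taylor coefficients needed (read off): a_0 = 26/25, a_1 = -16/77, a_2 = 16/539, a_3 = -64/11319, a_4 = 32/26411, a_5 = -256/924385, a_6 = 256/3882417.
Write the denominator as Q(ω) = 1 + q1*ω + q2*ω^2. Requiring Q*f - P = O(ω^7) with deg P <= 4 kills the coefficients of ω^5..ω^6 in Q*f:
  ω^5: a_5 + q1*a_4 + q2*a_3 = 0, i.e. -256/924385 + (32/26411)*q1 + (-64/11319)*q2 = 0.
  ω^6: a_6 + q1*a_5 + q2*a_4 = 0, i.e. 256/3882417 + (-256/924385)*q1 + (32/26411)*q2 = 0.
Solving this linear system: q1 = 8/21, q2 = 8/245.
The numerator is Q*f truncated at degree 4: P0 = a_0 = 26/25; P1 = a_1 + q1*a_0 = 1088/5775; P2 = a_2 + q1*a_1 + q2*a_0 = -64/4125; P3 = a_3 + q1*a_2 + q2*a_1 = -64/56595; P4 = a_4 + q1*a_3 + q2*a_2 = 32/1188495.


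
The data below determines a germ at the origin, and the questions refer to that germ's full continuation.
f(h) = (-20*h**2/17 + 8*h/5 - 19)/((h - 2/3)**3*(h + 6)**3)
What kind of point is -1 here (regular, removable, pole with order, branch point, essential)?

The point is a regular point.

Denominator factors: h - 2/3 = -5/3 at h = -1; h + 6 = 5 at h = -1 — none vanishes.
So the germ continues analytically to -1.


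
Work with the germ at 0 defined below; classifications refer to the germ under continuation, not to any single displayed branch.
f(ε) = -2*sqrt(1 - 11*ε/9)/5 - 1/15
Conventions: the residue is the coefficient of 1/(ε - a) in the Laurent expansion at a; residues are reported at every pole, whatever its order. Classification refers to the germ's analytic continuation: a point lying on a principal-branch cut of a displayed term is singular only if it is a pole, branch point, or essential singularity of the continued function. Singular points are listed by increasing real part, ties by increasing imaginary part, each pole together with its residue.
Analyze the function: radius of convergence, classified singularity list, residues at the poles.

Radius of convergence at 0: 9/11.
At 9/11: an algebraic (square-root) branch point.

Branch term (-2/5)*sqrt(1 - ε/(9/11)): its argument vanishes at ε = 9/11, a square-root branch point, modulus 9/11.
The radius of convergence is the smallest modulus among the singular points: 9/11.


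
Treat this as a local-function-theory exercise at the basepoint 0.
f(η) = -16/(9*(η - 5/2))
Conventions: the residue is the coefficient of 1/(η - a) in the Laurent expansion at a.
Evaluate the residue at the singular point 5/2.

At the order-1 pole 5/2 set g(η) = (η - (5/2))*f(η) = -16/9.
Simple pole: residue = g(a) at a = 5/2, which is -16/9.

The residue is -16/9.


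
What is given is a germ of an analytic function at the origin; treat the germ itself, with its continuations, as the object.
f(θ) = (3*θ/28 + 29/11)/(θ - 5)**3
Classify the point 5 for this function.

The point is a pole of order 3.

The denominator factor θ - 5 vanishes at 5 and appears to the power 3; the numerator there equals 977/308, nonzero, and no other factor vanishes.
Hence a pole whose order is the multiplicity, 3.


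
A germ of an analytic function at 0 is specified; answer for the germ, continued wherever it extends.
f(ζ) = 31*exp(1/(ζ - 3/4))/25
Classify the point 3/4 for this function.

The point is an essential singularity.

The exponent 1/(ζ - (3/4)) has a pole at 3/4, so exp(1/(ζ - (3/4))) takes every nonzero value near it: an essential singularity (not a pole of any order).


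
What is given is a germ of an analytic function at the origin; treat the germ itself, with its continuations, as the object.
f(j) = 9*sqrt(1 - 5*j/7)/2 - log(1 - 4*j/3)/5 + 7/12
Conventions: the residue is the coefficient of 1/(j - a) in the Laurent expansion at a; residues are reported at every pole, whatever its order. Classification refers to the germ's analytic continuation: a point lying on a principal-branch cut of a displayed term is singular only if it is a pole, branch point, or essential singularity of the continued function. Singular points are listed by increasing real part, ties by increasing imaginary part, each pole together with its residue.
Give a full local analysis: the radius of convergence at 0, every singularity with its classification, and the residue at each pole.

Branch term (9/2)*sqrt(1 - j/(7/5)): its argument vanishes at j = 7/5, a square-root branch point, modulus 7/5.
Branch term (-1/5)*log(1 - j/(3/4)): its argument vanishes at j = 3/4, a logarithmic branch point, modulus 3/4.
The radius of convergence is the smallest modulus among the singular points: 3/4.
List the singular points by increasing real part (a conjugate pair: the negative imaginary part first).

Radius of convergence at 0: 3/4.
At 3/4: a logarithmic branch point.
At 7/5: an algebraic (square-root) branch point.


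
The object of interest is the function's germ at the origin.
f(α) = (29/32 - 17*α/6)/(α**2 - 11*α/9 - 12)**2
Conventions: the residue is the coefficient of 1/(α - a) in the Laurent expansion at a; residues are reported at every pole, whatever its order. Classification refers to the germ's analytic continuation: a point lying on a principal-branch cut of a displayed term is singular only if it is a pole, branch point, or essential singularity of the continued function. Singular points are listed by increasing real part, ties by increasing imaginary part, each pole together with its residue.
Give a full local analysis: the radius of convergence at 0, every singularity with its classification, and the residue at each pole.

Radius of convergence at 0: -11/18 + (1/18)*sqrt(4009).
At 11/18 - (1/18)*sqrt(4009): a pole of order 2; residue -(19251/257153296)*sqrt(4009).
At 11/18 + (1/18)*sqrt(4009): a pole of order 2; residue (19251/257153296)*sqrt(4009).

Denominator factor (α**2 - 11*α/9 - 12)^2: discriminant 4009/81, real irrational roots 11/18 + (1/18)*sqrt(4009) and 11/18 - (1/18)*sqrt(4009); poles of order 2, moduli 11/18 + (1/18)*sqrt(4009) and -11/18 + (1/18)*sqrt(4009).
The radius of convergence is the smallest modulus among the singular points: -11/18 + (1/18)*sqrt(4009).
The factor α**2 - 11*α/9 - 12 splits as (α - a)(α - a') with a = 11/18 - (1/18)*sqrt(4009), a' = 11/18 + (1/18)*sqrt(4009). At the order-2 pole a set g(α) = (α - a)^2*f(α) = [29/32 - 17*α/6] / (α - a')^2.
Order-2 pole: residue = g'(a); g'(11/18 - (1/18)*sqrt(4009)) = -(19251/257153296)*sqrt(4009), so the residue is -(19251/257153296)*sqrt(4009).
The factor α**2 - 11*α/9 - 12 splits as (α - a)(α - a') with a = 11/18 + (1/18)*sqrt(4009), a' = 11/18 - (1/18)*sqrt(4009). At the order-2 pole a set g(α) = (α - a)^2*f(α) = [29/32 - 17*α/6] / (α - a')^2.
Order-2 pole: residue = g'(a); g'(11/18 + (1/18)*sqrt(4009)) = (19251/257153296)*sqrt(4009), so the residue is (19251/257153296)*sqrt(4009).
List the singular points by increasing real part (a conjugate pair: the negative imaginary part first).


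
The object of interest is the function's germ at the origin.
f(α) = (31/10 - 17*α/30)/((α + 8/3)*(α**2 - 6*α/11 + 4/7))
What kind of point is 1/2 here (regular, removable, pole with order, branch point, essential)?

The point is a regular point.

Denominator factors: α**2 - 6*α/11 + 4/7 = 169/308 at α = 1/2; α + 8/3 = 19/6 at α = 1/2 — none vanishes.
So the germ continues analytically to 1/2.


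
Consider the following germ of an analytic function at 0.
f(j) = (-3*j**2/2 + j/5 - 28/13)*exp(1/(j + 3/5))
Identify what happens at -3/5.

The exponent 1/(j - (-3/5)) has a pole at -3/5, so exp(1/(j - (-3/5))) takes every nonzero value near it: an essential singularity (not a pole of any order).

The point is an essential singularity.


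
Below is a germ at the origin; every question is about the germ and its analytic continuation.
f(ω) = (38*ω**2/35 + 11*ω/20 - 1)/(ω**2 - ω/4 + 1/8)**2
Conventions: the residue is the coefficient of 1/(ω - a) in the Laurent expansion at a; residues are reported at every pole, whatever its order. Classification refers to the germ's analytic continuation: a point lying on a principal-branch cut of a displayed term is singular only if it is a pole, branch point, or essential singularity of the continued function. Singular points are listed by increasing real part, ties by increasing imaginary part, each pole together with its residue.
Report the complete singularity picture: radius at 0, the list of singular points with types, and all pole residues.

Radius of convergence at 0: (1/4)*sqrt(2).
At (1/8) - ((1/8)*sqrt(7))*i: a pole of order 2; residue -((3564/1715)*sqrt(7))*i.
At (1/8) + ((1/8)*sqrt(7))*i: a pole of order 2; residue ((3564/1715)*sqrt(7))*i.

Denominator factor (ω**2 - ω/4 + 1/8)^2: discriminant -7/16, complex-conjugate roots (1/8) + ((1/8)*sqrt(7))*i and (1/8) - ((1/8)*sqrt(7))*i; poles of order 2, moduli (1/4)*sqrt(2) and (1/4)*sqrt(2).
The radius of convergence is the smallest modulus among the singular points: (1/4)*sqrt(2).
The factor ω**2 - ω/4 + 1/8 splits as (ω - a)(ω - a') with a = (1/8) - ((1/8)*sqrt(7))*i, a' = (1/8) + ((1/8)*sqrt(7))*i. At the order-2 pole a set g(ω) = (ω - a)^2*f(ω) = [38*ω**2/35 + 11*ω/20 - 1] / (ω - a')^2.
Order-2 pole: residue = g'(a); g'((1/8) - ((1/8)*sqrt(7))*i) = -((3564/1715)*sqrt(7))*i, so the residue is -((3564/1715)*sqrt(7))*i.
The factor ω**2 - ω/4 + 1/8 splits as (ω - a)(ω - a') with a = (1/8) + ((1/8)*sqrt(7))*i, a' = (1/8) - ((1/8)*sqrt(7))*i. At the order-2 pole a set g(ω) = (ω - a)^2*f(ω) = [38*ω**2/35 + 11*ω/20 - 1] / (ω - a')^2.
Order-2 pole: residue = g'(a); g'((1/8) + ((1/8)*sqrt(7))*i) = ((3564/1715)*sqrt(7))*i, so the residue is ((3564/1715)*sqrt(7))*i.
List the singular points by increasing real part (a conjugate pair: the negative imaginary part first).


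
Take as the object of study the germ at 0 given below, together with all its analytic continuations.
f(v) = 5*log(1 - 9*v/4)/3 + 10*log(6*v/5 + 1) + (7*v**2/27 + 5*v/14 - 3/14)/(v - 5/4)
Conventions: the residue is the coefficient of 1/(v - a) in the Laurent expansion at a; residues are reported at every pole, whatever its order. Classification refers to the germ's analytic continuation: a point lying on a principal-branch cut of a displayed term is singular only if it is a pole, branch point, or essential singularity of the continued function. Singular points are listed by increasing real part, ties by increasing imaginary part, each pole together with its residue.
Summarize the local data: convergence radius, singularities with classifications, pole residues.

Denominator factor (v - 5/4): pole of order 1 at 5/4, modulus 5/4.
Branch term (5/3)*log(1 - v/(4/9)): its argument vanishes at v = 4/9, a logarithmic branch point, modulus 4/9.
Branch term (10)*log(1 - v/(-5/6)): its argument vanishes at v = -5/6, a logarithmic branch point, modulus 5/6.
The radius of convergence is the smallest modulus among the singular points: 4/9.
The branch terms are analytic at 5/4 and contribute nothing to the residue; only the rational part matters.
At the order-1 pole 5/4 set g(v) = (v - (5/4))*(rational part) = 7*v**2/27 + 5*v/14 - 3/14.
Simple pole: residue = g(a) at a = 5/4, which is 1927/3024.
List the singular points by increasing real part (a conjugate pair: the negative imaginary part first).

Radius of convergence at 0: 4/9.
At -5/6: a logarithmic branch point.
At 4/9: a logarithmic branch point.
At 5/4: a pole of order 1; residue 1927/3024.


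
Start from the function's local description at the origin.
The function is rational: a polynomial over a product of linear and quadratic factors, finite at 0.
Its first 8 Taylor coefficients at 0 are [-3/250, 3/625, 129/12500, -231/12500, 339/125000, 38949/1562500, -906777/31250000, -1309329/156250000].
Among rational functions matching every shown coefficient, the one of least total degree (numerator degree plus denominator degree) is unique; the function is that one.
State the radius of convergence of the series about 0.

The radius of convergence is (1/3)*sqrt(6).

No rational of total degree below 5 reproduces all 8 coefficients; solving the [0/5] Pade equations on them gives f(φ) = 1/((φ - 5)**3*(φ**2 + 2*φ/3 + 2/3)), whose expansion matches every shown term.
Denominator factor (φ**2 + 2*φ/3 + 2/3): discriminant -20/9, complex-conjugate roots (-1/3) + ((1/3)*sqrt(5))*i and (-1/3) - ((1/3)*sqrt(5))*i; poles of order 1, moduli (1/3)*sqrt(6) and (1/3)*sqrt(6).
Denominator factor (φ - 5)^3: pole of order 3 at 5, modulus 5.
The radius of convergence is the smallest modulus among the singular points: (1/3)*sqrt(6).


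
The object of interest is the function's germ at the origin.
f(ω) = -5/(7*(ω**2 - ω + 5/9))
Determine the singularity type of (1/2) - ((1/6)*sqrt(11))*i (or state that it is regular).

The point is a pole of order 1.

The denominator factor ω**2 - ω + 5/9 vanishes at (1/2) - ((1/6)*sqrt(11))*i and appears to the power 1; the numerator there equals -5/7, nonzero, and no other factor vanishes.
Hence a pole whose order is the multiplicity, 1.


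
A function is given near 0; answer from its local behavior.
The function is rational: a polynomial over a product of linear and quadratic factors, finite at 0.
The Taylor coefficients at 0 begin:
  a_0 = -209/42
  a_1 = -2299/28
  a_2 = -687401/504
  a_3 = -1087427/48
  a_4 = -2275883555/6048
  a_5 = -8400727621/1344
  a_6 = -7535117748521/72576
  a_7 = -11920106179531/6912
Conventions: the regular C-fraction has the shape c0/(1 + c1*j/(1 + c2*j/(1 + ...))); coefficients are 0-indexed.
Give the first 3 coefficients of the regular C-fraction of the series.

Taylor coefficients (read off): a_0 = -209/42, a_1 = -2299/28, a_2 = -687401/504.
c0 = a_0 = -209/42. Peel one level at a time: if S = 1 + c*j/S' with S'(0) = 1, then c is the j-coefficient of S and S' = c*j/(S - 1).
S_1 = c0/f = 1 + (-33/2)*j + (-11/6)*j^2 + ...; c1 = -33/2.
S_2 = c1*j/(S_1 - 1) = 1 + (-1/9)*j + ...; c2 = -1/9.

The regular C-fraction coefficients are [-209/42, -33/2, -1/9].


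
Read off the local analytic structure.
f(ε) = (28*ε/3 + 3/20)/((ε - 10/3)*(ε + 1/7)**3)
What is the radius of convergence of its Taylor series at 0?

The radius of convergence is 1/7.

Denominator factor (ε + 1/7)^3: pole of order 3 at -1/7, modulus 1/7.
Denominator factor (ε - 10/3): pole of order 1 at 10/3, modulus 10/3.
The radius of convergence is the smallest modulus among the singular points: 1/7.


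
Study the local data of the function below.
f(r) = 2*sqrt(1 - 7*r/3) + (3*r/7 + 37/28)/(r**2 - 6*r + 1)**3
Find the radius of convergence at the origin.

The radius of convergence is 3 - (2)*sqrt(2).

Denominator factor (r**2 - 6*r + 1)^3: discriminant 32, real irrational roots 3 + (2)*sqrt(2) and 3 - (2)*sqrt(2); poles of order 3, moduli 3 + (2)*sqrt(2) and 3 - (2)*sqrt(2).
Branch term (2)*sqrt(1 - r/(3/7)): its argument vanishes at r = 3/7, a square-root branch point, modulus 3/7.
The radius of convergence is the smallest modulus among the singular points: 3 - (2)*sqrt(2).


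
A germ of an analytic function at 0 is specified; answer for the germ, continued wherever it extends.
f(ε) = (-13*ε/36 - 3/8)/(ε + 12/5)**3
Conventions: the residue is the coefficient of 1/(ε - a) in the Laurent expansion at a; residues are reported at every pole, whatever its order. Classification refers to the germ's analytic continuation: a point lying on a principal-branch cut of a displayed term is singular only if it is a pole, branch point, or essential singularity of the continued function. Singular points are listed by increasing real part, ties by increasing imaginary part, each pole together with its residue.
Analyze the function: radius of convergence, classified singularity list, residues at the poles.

Radius of convergence at 0: 12/5.
At -12/5: a pole of order 3; residue 0.

Denominator factor (ε + 12/5)^3: pole of order 3 at -12/5, modulus 12/5.
The radius of convergence is the smallest modulus among the singular points: 12/5.
At the order-3 pole -12/5 set g(ε) = (ε - (-12/5))^3*f(ε) = -13*ε/36 - 3/8.
Order-3 pole: residue = g''(a)/2; g''(-12/5) = 0, so the residue is 0.


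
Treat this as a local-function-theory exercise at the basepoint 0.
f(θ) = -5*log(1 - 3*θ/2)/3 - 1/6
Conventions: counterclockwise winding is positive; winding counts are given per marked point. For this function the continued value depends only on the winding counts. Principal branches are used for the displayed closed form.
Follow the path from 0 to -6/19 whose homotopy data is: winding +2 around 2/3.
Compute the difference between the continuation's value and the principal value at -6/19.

Continued minus principal equals -(20/3)*pi*i.

The rational part is single-valued and drops out of the difference; each branch term changes only by its own monodromy.
(-5/3)*log(1 - θ/(2/3)): each positive loop around 2/3 adds 2*pi*i to the log, so winding +2 contributes (-5/3)*(2)*2*pi*i = -(20/3)*pi*i.
Summing the contributions at θ = -6/19 gives -(20/3)*pi*i.


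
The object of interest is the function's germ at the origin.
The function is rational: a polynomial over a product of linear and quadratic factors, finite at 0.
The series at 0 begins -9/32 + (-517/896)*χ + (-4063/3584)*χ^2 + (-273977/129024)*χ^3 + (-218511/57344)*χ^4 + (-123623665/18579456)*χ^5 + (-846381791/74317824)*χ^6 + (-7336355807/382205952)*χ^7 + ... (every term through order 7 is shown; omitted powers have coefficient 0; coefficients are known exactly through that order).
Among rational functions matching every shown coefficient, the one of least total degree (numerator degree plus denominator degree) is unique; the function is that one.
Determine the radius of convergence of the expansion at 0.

The radius of convergence is 2/3.

No rational of total degree below 5 reproduces all 8 coefficients; solving the [1/4] Pade equations on them gives f(χ) = (11*χ/14 - 9/8)/((χ - 2/3)**2*(χ**2 + 9*χ/4 + 9)), whose expansion matches every shown term.
Denominator factor (χ**2 + 9*χ/4 + 9): discriminant -495/16, complex-conjugate roots (-9/8) + ((3/8)*sqrt(55))*i and (-9/8) - ((3/8)*sqrt(55))*i; poles of order 1, moduli 3 and 3.
Denominator factor (χ - 2/3)^2: pole of order 2 at 2/3, modulus 2/3.
The radius of convergence is the smallest modulus among the singular points: 2/3.


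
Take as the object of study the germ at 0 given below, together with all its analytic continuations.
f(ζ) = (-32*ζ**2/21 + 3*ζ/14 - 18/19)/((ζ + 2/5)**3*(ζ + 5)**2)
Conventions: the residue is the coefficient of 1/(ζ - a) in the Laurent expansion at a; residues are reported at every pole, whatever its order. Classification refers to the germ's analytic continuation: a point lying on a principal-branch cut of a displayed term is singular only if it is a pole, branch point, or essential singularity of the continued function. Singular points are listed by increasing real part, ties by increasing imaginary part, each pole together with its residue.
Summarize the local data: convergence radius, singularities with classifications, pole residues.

Denominator factor (ζ + 2/5)^3: pole of order 3 at -2/5, modulus 2/5.
Denominator factor (ζ + 5)^2: pole of order 2 at -5, modulus 5.
The radius of convergence is the smallest modulus among the singular points: 2/5.
At the order-2 pole -5 set g(ζ) = (ζ - (-5))^2*f(ζ) = (-32*ζ**2/21 + 3*ζ/14 - 18/19)/(ζ + 2/5)**3.
Order-2 pole: residue = g'(a); g'(-5) = 12284500/111656559, so the residue is 12284500/111656559.
At the order-3 pole -2/5 set g(ζ) = (ζ - (-2/5))^3*f(ζ) = (-32*ζ**2/21 + 3*ζ/14 - 18/19)/(ζ + 5)**2.
Order-3 pole: residue = g''(a)/2; g''(-2/5) = -24569000/111656559, so the residue is -12284500/111656559.
List the singular points by increasing real part (a conjugate pair: the negative imaginary part first).

Radius of convergence at 0: 2/5.
At -5: a pole of order 2; residue 12284500/111656559.
At -2/5: a pole of order 3; residue -12284500/111656559.


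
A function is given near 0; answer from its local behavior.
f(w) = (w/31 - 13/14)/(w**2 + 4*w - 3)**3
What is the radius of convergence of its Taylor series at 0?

The radius of convergence is -2 + sqrt(7).

Denominator factor (w**2 + 4*w - 3)^3: discriminant 28, real irrational roots -2 + sqrt(7) and -2 - sqrt(7); poles of order 3, moduli -2 + sqrt(7) and 2 + sqrt(7).
The radius of convergence is the smallest modulus among the singular points: -2 + sqrt(7).


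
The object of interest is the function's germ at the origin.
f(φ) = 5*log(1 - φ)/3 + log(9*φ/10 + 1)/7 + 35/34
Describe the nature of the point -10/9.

The point is a logarithmic branch point.

The term (1/7)*log(1 - φ/(-10/9)) has argument 1 - -10/9/(-10/9) = 0 at -10/9: a logarithmic (infinitely-sheeted) branch point; the remaining terms are analytic or single-valued there.


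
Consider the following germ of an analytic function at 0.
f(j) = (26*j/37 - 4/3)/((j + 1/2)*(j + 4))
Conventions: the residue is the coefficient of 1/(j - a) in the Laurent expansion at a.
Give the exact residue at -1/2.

At the order-1 pole -1/2 set g(j) = (j - (-1/2))*f(j) = (26*j/37 - 4/3)/(j + 4).
Simple pole: residue = g(a) at a = -1/2, which is -374/777.

The residue is -374/777.


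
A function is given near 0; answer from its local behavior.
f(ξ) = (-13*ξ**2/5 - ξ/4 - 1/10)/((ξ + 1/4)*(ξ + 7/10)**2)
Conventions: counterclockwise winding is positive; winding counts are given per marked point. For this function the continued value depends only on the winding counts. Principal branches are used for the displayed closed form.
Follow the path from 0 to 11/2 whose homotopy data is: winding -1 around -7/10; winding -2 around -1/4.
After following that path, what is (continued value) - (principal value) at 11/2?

The function is rational, hence single-valued: continuing it around any pole returns the same value, so the difference is 0.

Continued minus principal equals 0.


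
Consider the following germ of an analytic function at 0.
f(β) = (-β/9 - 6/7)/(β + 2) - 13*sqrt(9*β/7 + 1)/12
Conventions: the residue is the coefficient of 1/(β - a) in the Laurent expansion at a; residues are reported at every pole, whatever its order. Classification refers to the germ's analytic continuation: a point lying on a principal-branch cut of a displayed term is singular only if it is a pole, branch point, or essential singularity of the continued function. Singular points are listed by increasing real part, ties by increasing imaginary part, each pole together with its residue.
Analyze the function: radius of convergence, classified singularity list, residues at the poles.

Radius of convergence at 0: 7/9.
At -2: a pole of order 1; residue -40/63.
At -7/9: an algebraic (square-root) branch point.

Denominator factor (β + 2): pole of order 1 at -2, modulus 2.
Branch term (-13/12)*sqrt(1 - β/(-7/9)): its argument vanishes at β = -7/9, a square-root branch point, modulus 7/9.
The radius of convergence is the smallest modulus among the singular points: 7/9.
The branch term is analytic at -2 and contributes nothing to the residue; only the rational part matters.
At the order-1 pole -2 set g(β) = (β - (-2))*(rational part) = -β/9 - 6/7.
Simple pole: residue = g(a) at a = -2, which is -40/63.
List the singular points by increasing real part (a conjugate pair: the negative imaginary part first).


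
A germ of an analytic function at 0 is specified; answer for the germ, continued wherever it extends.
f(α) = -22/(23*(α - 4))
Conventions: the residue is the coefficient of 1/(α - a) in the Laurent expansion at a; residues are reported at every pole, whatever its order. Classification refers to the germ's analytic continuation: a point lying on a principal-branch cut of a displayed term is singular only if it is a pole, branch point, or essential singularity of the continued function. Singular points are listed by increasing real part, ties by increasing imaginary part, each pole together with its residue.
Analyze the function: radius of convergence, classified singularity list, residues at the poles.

Denominator factor (α - 4): pole of order 1 at 4, modulus 4.
The radius of convergence is the smallest modulus among the singular points: 4.
At the order-1 pole 4 set g(α) = (α - (4))*f(α) = -22/23.
Simple pole: residue = g(a) at a = 4, which is -22/23.

Radius of convergence at 0: 4.
At 4: a pole of order 1; residue -22/23.


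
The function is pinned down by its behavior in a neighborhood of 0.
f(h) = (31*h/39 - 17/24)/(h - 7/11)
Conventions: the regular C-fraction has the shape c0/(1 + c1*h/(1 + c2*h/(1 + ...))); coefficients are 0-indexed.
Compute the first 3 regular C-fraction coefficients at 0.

The regular C-fraction coefficients are [187/168, -695/1547, -248/221].

Taylor coefficients (expand at 0): a_0 = 187/168, a_1 = 7645/15288, a_2 = 84095/107016.
c0 = a_0 = 187/168. Peel one level at a time: if S = 1 + c*h/S' with S'(0) = 1, then c is the h-coefficient of S and S' = c*h/(S - 1).
S_1 = c0/f = 1 + (-695/1547)*h + (-172360/341887)*h^2 + ...; c1 = -695/1547.
S_2 = c1*h/(S_1 - 1) = 1 + (-248/221)*h + ...; c2 = -248/221.


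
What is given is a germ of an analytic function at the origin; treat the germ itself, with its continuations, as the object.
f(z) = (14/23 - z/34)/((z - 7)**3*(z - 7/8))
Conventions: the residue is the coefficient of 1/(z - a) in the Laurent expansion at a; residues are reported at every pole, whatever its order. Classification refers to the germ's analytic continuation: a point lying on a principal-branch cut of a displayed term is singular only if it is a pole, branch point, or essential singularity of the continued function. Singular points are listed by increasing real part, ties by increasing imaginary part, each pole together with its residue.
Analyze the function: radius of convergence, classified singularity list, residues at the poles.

Radius of convergence at 0: 7/8.
At 7/8: a pole of order 1; residue -16672/6571537.
At 7: a pole of order 3; residue 16672/6571537.

Denominator factor (z - 7)^3: pole of order 3 at 7, modulus 7.
Denominator factor (z - 7/8): pole of order 1 at 7/8, modulus 7/8.
The radius of convergence is the smallest modulus among the singular points: 7/8.
At the order-1 pole 7/8 set g(z) = (z - (7/8))*f(z) = (14/23 - z/34)/(z - 7)**3.
Simple pole: residue = g(a) at a = 7/8, which is -16672/6571537.
At the order-3 pole 7 set g(z) = (z - (7))^3*f(z) = (14/23 - z/34)/(z - 7/8).
Order-3 pole: residue = g''(a)/2; g''(7) = 33344/6571537, so the residue is 16672/6571537.
List the singular points by increasing real part (a conjugate pair: the negative imaginary part first).


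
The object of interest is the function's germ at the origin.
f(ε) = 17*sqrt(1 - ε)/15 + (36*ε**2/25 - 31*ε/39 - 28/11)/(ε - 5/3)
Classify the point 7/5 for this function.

Denominator factors: ε - 5/3 = -4/15 at ε = 7/5 — none vanishes.
Branch term sqrt(1 - ε/(1)): argument at 7/5 is -2/5, nonzero, so 7/5 is not its branch point (a point on a principal cut is still regular for the continued germ).
So the germ continues analytically to 7/5.

The point is a regular point.


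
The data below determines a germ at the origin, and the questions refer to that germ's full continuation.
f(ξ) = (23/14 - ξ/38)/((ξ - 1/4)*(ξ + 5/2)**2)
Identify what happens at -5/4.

The point is a regular point.

Denominator factors: ξ + 5/2 = 5/4 at ξ = -5/4; ξ - 1/4 = -3/2 at ξ = -5/4 — none vanishes.
So the germ continues analytically to -5/4.


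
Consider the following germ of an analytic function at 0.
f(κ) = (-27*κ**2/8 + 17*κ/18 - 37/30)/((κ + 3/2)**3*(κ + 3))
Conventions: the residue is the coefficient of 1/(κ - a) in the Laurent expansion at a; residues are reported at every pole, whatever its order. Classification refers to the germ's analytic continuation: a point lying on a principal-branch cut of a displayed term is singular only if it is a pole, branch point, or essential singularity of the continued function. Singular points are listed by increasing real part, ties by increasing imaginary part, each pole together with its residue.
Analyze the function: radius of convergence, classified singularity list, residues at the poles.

Radius of convergence at 0: 3/2.
At -3: a pole of order 1; residue 4133/405.
At -3/2: a pole of order 3; residue -4133/405.

Denominator factor (κ + 3): pole of order 1 at -3, modulus 3.
Denominator factor (κ + 3/2)^3: pole of order 3 at -3/2, modulus 3/2.
The radius of convergence is the smallest modulus among the singular points: 3/2.
At the order-1 pole -3 set g(κ) = (κ - (-3))*f(κ) = (-27*κ**2/8 + 17*κ/18 - 37/30)/(κ + 3/2)**3.
Simple pole: residue = g(a) at a = -3, which is 4133/405.
At the order-3 pole -3/2 set g(κ) = (κ - (-3/2))^3*f(κ) = (-27*κ**2/8 + 17*κ/18 - 37/30)/(κ + 3).
Order-3 pole: residue = g''(a)/2; g''(-3/2) = -8266/405, so the residue is -4133/405.
List the singular points by increasing real part (a conjugate pair: the negative imaginary part first).


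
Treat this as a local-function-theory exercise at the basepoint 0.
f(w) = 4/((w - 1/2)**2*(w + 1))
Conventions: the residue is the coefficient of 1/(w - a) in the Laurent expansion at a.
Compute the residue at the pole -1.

At the order-1 pole -1 set g(w) = (w - (-1))*f(w) = 4/(w - 1/2)**2.
Simple pole: residue = g(a) at a = -1, which is 16/9.

The residue is 16/9.


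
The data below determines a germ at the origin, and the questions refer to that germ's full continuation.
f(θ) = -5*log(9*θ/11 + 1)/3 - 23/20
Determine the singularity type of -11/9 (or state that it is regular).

The term (-5/3)*log(1 - θ/(-11/9)) has argument 1 - -11/9/(-11/9) = 0 at -11/9: a logarithmic (infinitely-sheeted) branch point; the remaining terms are analytic or single-valued there.

The point is a logarithmic branch point.
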